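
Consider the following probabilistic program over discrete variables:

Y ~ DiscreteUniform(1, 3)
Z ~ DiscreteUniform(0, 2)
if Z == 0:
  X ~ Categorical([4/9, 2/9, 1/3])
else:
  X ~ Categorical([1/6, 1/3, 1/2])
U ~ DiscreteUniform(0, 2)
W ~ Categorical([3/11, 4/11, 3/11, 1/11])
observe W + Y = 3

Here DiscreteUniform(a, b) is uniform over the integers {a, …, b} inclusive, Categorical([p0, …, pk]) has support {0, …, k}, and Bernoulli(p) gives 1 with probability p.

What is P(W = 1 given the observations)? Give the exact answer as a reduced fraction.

P(W = 1 | obs) = 2/5

Enumerate traces; 81 have nonzero weight after conditioning:
  (Y=1, Z=0, X=0, U=0, W=2) weight 4/891
  (Y=1, Z=0, X=0, U=1, W=2) weight 4/891
  (Y=1, Z=0, X=0, U=2, W=2) weight 4/891
  (Y=1, Z=0, X=1, U=0, W=2) weight 2/891
  (Y=1, Z=0, X=1, U=1, W=2) weight 2/891
  (Y=1, Z=0, X=1, U=2, W=2) weight 2/891
  (Y=1, Z=0, X=2, U=0, W=2) weight 1/297
  (Y=1, Z=0, X=2, U=1, W=2) weight 1/297
  (Y=2, Z=0, X=0, U=0, W=1) weight 16/2673
  (Y=3, Z=0, X=0, U=0, W=0) weight 4/891
  … 71 more
Group by W:
  weight(W=0) = 1/11
  weight(W=1) = 4/33
  weight(W=2) = 1/11
Total weight = 1/11 + 4/33 + 1/11 = 10/33
P(W=0 | obs) = 1/11 / 10/33 = 3/10
P(W=1 | obs) = 4/33 / 10/33 = 2/5
P(W=2 | obs) = 1/11 / 10/33 = 3/10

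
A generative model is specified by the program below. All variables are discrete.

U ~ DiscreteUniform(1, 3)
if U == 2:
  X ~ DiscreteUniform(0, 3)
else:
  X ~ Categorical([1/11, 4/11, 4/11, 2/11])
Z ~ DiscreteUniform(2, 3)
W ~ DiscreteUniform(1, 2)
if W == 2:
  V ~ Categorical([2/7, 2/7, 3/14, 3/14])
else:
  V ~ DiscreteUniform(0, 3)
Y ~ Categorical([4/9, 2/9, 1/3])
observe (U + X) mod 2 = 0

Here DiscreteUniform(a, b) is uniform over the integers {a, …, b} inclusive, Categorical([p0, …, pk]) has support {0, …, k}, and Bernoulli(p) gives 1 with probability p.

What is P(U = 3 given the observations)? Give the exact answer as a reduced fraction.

P(U = 3 | obs) = 12/35

Enumerate traces; 288 have nonzero weight after conditioning:
  (U=1, X=1, Z=2, W=1, V=0, Y=0) weight 1/297
  (U=1, X=1, Z=2, W=1, V=0, Y=1) weight 1/594
  (U=1, X=1, Z=2, W=1, V=0, Y=2) weight 1/396
  (U=1, X=1, Z=2, W=1, V=1, Y=0) weight 1/297
  (U=1, X=1, Z=2, W=1, V=1, Y=1) weight 1/594
  (U=1, X=1, Z=2, W=1, V=1, Y=2) weight 1/396
  (U=1, X=1, Z=2, W=1, V=2, Y=0) weight 1/297
  (U=1, X=1, Z=2, W=1, V=2, Y=1) weight 1/594
  (U=2, X=0, Z=2, W=1, V=0, Y=0) weight 1/432
  (U=3, X=1, Z=2, W=1, V=0, Y=0) weight 1/297
  … 278 more
Group by U:
  weight(U=1) = 2/11
  weight(U=2) = 1/6
  weight(U=3) = 2/11
Total weight = 2/11 + 1/6 + 2/11 = 35/66
P(U=1 | obs) = 2/11 / 35/66 = 12/35
P(U=2 | obs) = 1/6 / 35/66 = 11/35
P(U=3 | obs) = 2/11 / 35/66 = 12/35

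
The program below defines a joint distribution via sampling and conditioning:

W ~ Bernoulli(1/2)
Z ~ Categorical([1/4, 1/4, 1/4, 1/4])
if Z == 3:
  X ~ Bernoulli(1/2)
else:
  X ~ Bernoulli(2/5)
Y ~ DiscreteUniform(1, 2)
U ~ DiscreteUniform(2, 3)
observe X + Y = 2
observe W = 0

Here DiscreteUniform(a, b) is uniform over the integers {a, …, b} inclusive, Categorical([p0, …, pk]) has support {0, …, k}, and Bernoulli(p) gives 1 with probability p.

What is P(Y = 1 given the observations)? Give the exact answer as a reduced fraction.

P(Y = 1 | obs) = 17/40

Enumerate traces; 16 have nonzero weight after conditioning:
  (W=0, Z=0, X=0, Y=2, U=2) weight 3/160
  (W=0, Z=0, X=0, Y=2, U=3) weight 3/160
  (W=0, Z=0, X=1, Y=1, U=2) weight 1/80
  (W=0, Z=0, X=1, Y=1, U=3) weight 1/80
  (W=0, Z=1, X=0, Y=2, U=2) weight 3/160
  (W=0, Z=1, X=0, Y=2, U=3) weight 3/160
  (W=0, Z=1, X=1, Y=1, U=2) weight 1/80
  (W=0, Z=1, X=1, Y=1, U=3) weight 1/80
  … 8 more
Group by Y:
  weight(Y=1) = 17/160
  weight(Y=2) = 23/160
Total weight = 17/160 + 23/160 = 1/4
P(Y=1 | obs) = 17/160 / 1/4 = 17/40
P(Y=2 | obs) = 23/160 / 1/4 = 23/40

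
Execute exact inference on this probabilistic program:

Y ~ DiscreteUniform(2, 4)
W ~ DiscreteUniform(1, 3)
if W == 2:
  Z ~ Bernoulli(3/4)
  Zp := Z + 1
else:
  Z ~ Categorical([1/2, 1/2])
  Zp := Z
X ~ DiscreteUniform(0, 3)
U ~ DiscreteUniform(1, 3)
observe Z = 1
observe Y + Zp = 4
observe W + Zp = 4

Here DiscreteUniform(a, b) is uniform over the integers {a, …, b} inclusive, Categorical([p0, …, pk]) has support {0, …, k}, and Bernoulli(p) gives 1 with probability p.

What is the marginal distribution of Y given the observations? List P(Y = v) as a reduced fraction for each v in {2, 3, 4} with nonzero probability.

P(Y=2) = 3/5, P(Y=3) = 2/5

Enumerate traces; 24 have nonzero weight after conditioning:
  (Y=2, W=2, Z=1, X=0, U=1) weight 1/144
  (Y=2, W=2, Z=1, X=0, U=2) weight 1/144
  (Y=2, W=2, Z=1, X=0, U=3) weight 1/144
  (Y=2, W=2, Z=1, X=1, U=1) weight 1/144
  (Y=2, W=2, Z=1, X=1, U=2) weight 1/144
  (Y=2, W=2, Z=1, X=1, U=3) weight 1/144
  (Y=2, W=2, Z=1, X=2, U=1) weight 1/144
  (Y=2, W=2, Z=1, X=2, U=2) weight 1/144
  (Y=3, W=3, Z=1, X=0, U=1) weight 1/216
  … 15 more
Group by Y:
  weight(Y=2) = 1/12
  weight(Y=3) = 1/18
Total weight = 1/12 + 1/18 = 5/36
P(Y=2 | obs) = 1/12 / 5/36 = 3/5
P(Y=3 | obs) = 1/18 / 5/36 = 2/5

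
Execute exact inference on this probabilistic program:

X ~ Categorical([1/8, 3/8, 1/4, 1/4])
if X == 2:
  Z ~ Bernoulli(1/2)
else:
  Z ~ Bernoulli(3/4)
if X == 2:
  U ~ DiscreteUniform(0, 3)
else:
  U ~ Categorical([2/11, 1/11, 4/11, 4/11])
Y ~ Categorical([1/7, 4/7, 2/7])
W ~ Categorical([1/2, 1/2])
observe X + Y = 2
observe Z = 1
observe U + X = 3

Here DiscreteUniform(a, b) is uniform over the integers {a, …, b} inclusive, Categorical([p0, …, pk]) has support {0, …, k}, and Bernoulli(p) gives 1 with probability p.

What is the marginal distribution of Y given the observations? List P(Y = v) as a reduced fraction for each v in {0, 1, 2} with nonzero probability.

P(Y=0) = 11/179, P(Y=1) = 144/179, P(Y=2) = 24/179

Enumerate traces; 6 have nonzero weight after conditioning:
  (X=0, Z=1, U=3, Y=2, W=0) weight 3/616
  (X=0, Z=1, U=3, Y=2, W=1) weight 3/616
  (X=1, Z=1, U=2, Y=1, W=0) weight 9/308
  (X=1, Z=1, U=2, Y=1, W=1) weight 9/308
  (X=2, Z=1, U=1, Y=0, W=0) weight 1/448
  (X=2, Z=1, U=1, Y=0, W=1) weight 1/448
Group by Y:
  weight(Y=0) = 1/224
  weight(Y=1) = 9/154
  weight(Y=2) = 3/308
Total weight = 1/224 + 9/154 + 3/308 = 179/2464
P(Y=0 | obs) = 1/224 / 179/2464 = 11/179
P(Y=1 | obs) = 9/154 / 179/2464 = 144/179
P(Y=2 | obs) = 3/308 / 179/2464 = 24/179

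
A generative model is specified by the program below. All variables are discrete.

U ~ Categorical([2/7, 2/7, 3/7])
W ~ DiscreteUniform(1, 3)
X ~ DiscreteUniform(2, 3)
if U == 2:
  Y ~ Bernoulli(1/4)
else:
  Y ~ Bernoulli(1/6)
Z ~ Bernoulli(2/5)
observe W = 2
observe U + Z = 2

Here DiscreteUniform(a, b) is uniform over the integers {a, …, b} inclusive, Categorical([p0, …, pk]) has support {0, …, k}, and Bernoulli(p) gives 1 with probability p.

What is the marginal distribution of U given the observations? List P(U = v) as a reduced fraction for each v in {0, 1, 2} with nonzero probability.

Enumerate traces; 8 have nonzero weight after conditioning:
  (U=1, W=2, X=2, Y=0, Z=1) weight 1/63
  (U=1, W=2, X=2, Y=1, Z=1) weight 1/315
  (U=1, W=2, X=3, Y=0, Z=1) weight 1/63
  (U=1, W=2, X=3, Y=1, Z=1) weight 1/315
  (U=2, W=2, X=2, Y=0, Z=0) weight 9/280
  (U=2, W=2, X=2, Y=1, Z=0) weight 3/280
  (U=2, W=2, X=3, Y=0, Z=0) weight 9/280
  (U=2, W=2, X=3, Y=1, Z=0) weight 3/280
Group by U:
  weight(U=1) = 4/105
  weight(U=2) = 3/35
Total weight = 4/105 + 3/35 = 13/105
P(U=1 | obs) = 4/105 / 13/105 = 4/13
P(U=2 | obs) = 3/35 / 13/105 = 9/13

P(U=1) = 4/13, P(U=2) = 9/13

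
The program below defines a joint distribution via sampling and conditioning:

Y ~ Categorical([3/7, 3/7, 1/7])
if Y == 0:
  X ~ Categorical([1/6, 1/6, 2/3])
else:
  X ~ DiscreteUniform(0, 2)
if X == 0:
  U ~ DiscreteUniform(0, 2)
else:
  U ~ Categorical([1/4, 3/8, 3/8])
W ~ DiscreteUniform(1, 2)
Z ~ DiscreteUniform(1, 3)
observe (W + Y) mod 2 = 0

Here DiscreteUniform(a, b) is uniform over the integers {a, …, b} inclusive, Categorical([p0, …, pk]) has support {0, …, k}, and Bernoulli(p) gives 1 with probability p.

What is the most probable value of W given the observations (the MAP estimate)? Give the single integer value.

Enumerate traces; 81 have nonzero weight after conditioning:
  (Y=0, X=0, U=0, W=2, Z=1) weight 1/252
  (Y=0, X=0, U=0, W=2, Z=2) weight 1/252
  (Y=0, X=0, U=0, W=2, Z=3) weight 1/252
  (Y=0, X=0, U=1, W=2, Z=1) weight 1/252
  (Y=0, X=0, U=1, W=2, Z=2) weight 1/252
  (Y=0, X=0, U=1, W=2, Z=3) weight 1/252
  (Y=0, X=0, U=2, W=2, Z=1) weight 1/252
  (Y=0, X=0, U=2, W=2, Z=2) weight 1/252
  (Y=1, X=0, U=0, W=1, Z=1) weight 1/126
  … 72 more
Group by W:
  weight(W=1) = 3/14
  weight(W=2) = 2/7
Total weight = 3/14 + 2/7 = 1/2
P(W=1 | obs) = 3/14 / 1/2 = 3/7
P(W=2 | obs) = 2/7 / 1/2 = 4/7
argmax = 2

argmax_v P(W = v | obs) = 2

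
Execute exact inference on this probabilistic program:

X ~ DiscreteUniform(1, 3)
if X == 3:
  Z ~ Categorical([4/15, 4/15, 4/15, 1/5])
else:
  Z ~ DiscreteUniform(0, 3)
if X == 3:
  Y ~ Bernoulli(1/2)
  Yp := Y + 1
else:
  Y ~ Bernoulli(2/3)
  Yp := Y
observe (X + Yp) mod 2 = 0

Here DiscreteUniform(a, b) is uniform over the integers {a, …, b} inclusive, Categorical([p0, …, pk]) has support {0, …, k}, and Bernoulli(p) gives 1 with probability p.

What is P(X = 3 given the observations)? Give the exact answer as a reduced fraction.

P(X = 3 | obs) = 1/3

Enumerate traces; 12 have nonzero weight after conditioning:
  (X=1, Z=0, Y=1) weight 1/18
  (X=1, Z=1, Y=1) weight 1/18
  (X=1, Z=2, Y=1) weight 1/18
  (X=1, Z=3, Y=1) weight 1/18
  (X=2, Z=0, Y=0) weight 1/36
  (X=2, Z=1, Y=0) weight 1/36
  (X=2, Z=2, Y=0) weight 1/36
  (X=2, Z=3, Y=0) weight 1/36
  (X=3, Z=0, Y=0) weight 2/45
  … 3 more
Group by X:
  weight(X=1) = 2/9
  weight(X=2) = 1/9
  weight(X=3) = 1/6
Total weight = 2/9 + 1/9 + 1/6 = 1/2
P(X=1 | obs) = 2/9 / 1/2 = 4/9
P(X=2 | obs) = 1/9 / 1/2 = 2/9
P(X=3 | obs) = 1/6 / 1/2 = 1/3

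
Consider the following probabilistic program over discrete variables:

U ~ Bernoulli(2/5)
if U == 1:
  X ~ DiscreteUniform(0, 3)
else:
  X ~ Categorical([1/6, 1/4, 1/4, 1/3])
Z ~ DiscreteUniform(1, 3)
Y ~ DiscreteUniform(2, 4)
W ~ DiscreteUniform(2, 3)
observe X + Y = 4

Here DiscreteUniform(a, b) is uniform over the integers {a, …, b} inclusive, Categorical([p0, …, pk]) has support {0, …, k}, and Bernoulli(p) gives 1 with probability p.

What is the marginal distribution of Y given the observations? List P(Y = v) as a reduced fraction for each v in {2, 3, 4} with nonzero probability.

Enumerate traces; 36 have nonzero weight after conditioning:
  (U=0, X=0, Z=1, Y=4, W=2) weight 1/180
  (U=0, X=0, Z=1, Y=4, W=3) weight 1/180
  (U=0, X=0, Z=2, Y=4, W=2) weight 1/180
  (U=0, X=0, Z=2, Y=4, W=3) weight 1/180
  (U=0, X=0, Z=3, Y=4, W=2) weight 1/180
  (U=0, X=0, Z=3, Y=4, W=3) weight 1/180
  (U=0, X=1, Z=1, Y=3, W=2) weight 1/120
  (U=0, X=1, Z=1, Y=3, W=3) weight 1/120
  (U=0, X=2, Z=1, Y=2, W=2) weight 1/120
  … 27 more
Group by Y:
  weight(Y=2) = 1/12
  weight(Y=3) = 1/12
  weight(Y=4) = 1/15
Total weight = 1/12 + 1/12 + 1/15 = 7/30
P(Y=2 | obs) = 1/12 / 7/30 = 5/14
P(Y=3 | obs) = 1/12 / 7/30 = 5/14
P(Y=4 | obs) = 1/15 / 7/30 = 2/7

P(Y=2) = 5/14, P(Y=3) = 5/14, P(Y=4) = 2/7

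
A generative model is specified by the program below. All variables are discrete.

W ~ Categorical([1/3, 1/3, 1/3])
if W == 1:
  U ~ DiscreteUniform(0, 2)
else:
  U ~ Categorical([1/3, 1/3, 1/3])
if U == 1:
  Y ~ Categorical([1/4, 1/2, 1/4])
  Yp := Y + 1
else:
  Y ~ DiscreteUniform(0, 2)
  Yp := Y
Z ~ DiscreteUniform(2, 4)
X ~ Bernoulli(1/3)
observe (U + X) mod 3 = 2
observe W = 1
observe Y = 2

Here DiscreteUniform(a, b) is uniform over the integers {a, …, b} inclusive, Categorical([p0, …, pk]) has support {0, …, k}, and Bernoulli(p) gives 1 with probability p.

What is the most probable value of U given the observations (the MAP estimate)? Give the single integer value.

Enumerate traces; 6 have nonzero weight after conditioning:
  (W=1, U=1, Y=2, Z=2, X=1) weight 1/324
  (W=1, U=1, Y=2, Z=3, X=1) weight 1/324
  (W=1, U=1, Y=2, Z=4, X=1) weight 1/324
  (W=1, U=2, Y=2, Z=2, X=0) weight 2/243
  (W=1, U=2, Y=2, Z=3, X=0) weight 2/243
  (W=1, U=2, Y=2, Z=4, X=0) weight 2/243
Group by U:
  weight(U=1) = 1/108
  weight(U=2) = 2/81
Total weight = 1/108 + 2/81 = 11/324
P(U=1 | obs) = 1/108 / 11/324 = 3/11
P(U=2 | obs) = 2/81 / 11/324 = 8/11
argmax = 2

argmax_v P(U = v | obs) = 2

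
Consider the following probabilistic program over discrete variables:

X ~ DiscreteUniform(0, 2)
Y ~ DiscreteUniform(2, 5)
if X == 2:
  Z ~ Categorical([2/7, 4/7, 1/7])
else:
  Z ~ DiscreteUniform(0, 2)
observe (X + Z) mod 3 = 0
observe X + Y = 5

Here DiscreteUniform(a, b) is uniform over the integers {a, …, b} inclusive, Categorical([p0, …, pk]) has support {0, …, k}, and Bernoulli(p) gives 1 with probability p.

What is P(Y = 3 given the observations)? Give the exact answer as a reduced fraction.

P(Y = 3 | obs) = 6/13

Enumerate traces; 3 have nonzero weight after conditioning:
  (X=0, Y=5, Z=0) weight 1/36
  (X=1, Y=4, Z=2) weight 1/36
  (X=2, Y=3, Z=1) weight 1/21
Group by Y:
  weight(Y=3) = 1/21
  weight(Y=4) = 1/36
  weight(Y=5) = 1/36
Total weight = 1/21 + 1/36 + 1/36 = 13/126
P(Y=3 | obs) = 1/21 / 13/126 = 6/13
P(Y=4 | obs) = 1/36 / 13/126 = 7/26
P(Y=5 | obs) = 1/36 / 13/126 = 7/26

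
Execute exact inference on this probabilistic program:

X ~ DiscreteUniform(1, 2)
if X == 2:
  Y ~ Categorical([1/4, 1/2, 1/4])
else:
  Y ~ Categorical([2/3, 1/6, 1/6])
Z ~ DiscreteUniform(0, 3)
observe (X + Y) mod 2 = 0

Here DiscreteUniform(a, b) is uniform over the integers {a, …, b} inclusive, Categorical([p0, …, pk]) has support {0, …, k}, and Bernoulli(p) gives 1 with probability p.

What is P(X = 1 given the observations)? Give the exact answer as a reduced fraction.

P(X = 1 | obs) = 1/4

Enumerate traces; 12 have nonzero weight after conditioning:
  (X=1, Y=1, Z=0) weight 1/48
  (X=1, Y=1, Z=1) weight 1/48
  (X=1, Y=1, Z=2) weight 1/48
  (X=1, Y=1, Z=3) weight 1/48
  (X=2, Y=0, Z=0) weight 1/32
  (X=2, Y=0, Z=1) weight 1/32
  (X=2, Y=0, Z=2) weight 1/32
  (X=2, Y=0, Z=3) weight 1/32
  … 4 more
Group by X:
  weight(X=1) = 1/12
  weight(X=2) = 1/4
Total weight = 1/12 + 1/4 = 1/3
P(X=1 | obs) = 1/12 / 1/3 = 1/4
P(X=2 | obs) = 1/4 / 1/3 = 3/4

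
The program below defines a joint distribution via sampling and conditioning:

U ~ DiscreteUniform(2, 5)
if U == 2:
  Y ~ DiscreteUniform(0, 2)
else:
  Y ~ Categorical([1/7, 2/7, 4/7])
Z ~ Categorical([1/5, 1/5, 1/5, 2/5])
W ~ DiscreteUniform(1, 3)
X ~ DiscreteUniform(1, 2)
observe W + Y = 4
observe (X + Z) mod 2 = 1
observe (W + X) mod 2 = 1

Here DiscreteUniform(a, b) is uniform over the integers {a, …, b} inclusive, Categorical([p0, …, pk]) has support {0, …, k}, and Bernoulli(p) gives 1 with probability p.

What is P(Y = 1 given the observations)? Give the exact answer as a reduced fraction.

Enumerate traces; 16 have nonzero weight after conditioning:
  (U=2, Y=1, Z=1, W=3, X=2) weight 1/360
  (U=2, Y=1, Z=3, W=3, X=2) weight 1/180
  (U=2, Y=2, Z=0, W=2, X=1) weight 1/360
  (U=2, Y=2, Z=2, W=2, X=1) weight 1/360
  (U=3, Y=1, Z=1, W=3, X=2) weight 1/420
  (U=3, Y=1, Z=3, W=3, X=2) weight 1/210
  (U=3, Y=2, Z=0, W=2, X=1) weight 1/210
  (U=3, Y=2, Z=2, W=2, X=1) weight 1/210
  … 8 more
Group by Y:
  weight(Y=1) = 5/168
  weight(Y=2) = 43/1260
Total weight = 5/168 + 43/1260 = 23/360
P(Y=1 | obs) = 5/168 / 23/360 = 75/161
P(Y=2 | obs) = 43/1260 / 23/360 = 86/161

P(Y = 1 | obs) = 75/161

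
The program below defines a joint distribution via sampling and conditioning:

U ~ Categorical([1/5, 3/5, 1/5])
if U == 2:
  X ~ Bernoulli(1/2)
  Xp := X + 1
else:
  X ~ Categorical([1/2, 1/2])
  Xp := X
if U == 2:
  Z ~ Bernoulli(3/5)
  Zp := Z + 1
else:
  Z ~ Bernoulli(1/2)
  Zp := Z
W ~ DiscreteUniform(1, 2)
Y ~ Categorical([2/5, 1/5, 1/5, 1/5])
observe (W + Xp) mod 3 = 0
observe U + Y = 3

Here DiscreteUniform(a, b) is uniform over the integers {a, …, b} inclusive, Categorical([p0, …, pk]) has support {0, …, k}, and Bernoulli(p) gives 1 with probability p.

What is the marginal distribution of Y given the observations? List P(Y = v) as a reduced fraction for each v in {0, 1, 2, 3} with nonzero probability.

P(Y=1) = 1/3, P(Y=2) = 1/2, P(Y=3) = 1/6

Enumerate traces; 8 have nonzero weight after conditioning:
  (U=0, X=1, Z=0, W=2, Y=3) weight 1/200
  (U=0, X=1, Z=1, W=2, Y=3) weight 1/200
  (U=1, X=1, Z=0, W=2, Y=2) weight 3/200
  (U=1, X=1, Z=1, W=2, Y=2) weight 3/200
  (U=2, X=0, Z=0, W=2, Y=1) weight 1/250
  (U=2, X=0, Z=1, W=2, Y=1) weight 3/500
  (U=2, X=1, Z=0, W=1, Y=1) weight 1/250
  (U=2, X=1, Z=1, W=1, Y=1) weight 3/500
Group by Y:
  weight(Y=1) = 1/50
  weight(Y=2) = 3/100
  weight(Y=3) = 1/100
Total weight = 1/50 + 3/100 + 1/100 = 3/50
P(Y=1 | obs) = 1/50 / 3/50 = 1/3
P(Y=2 | obs) = 3/100 / 3/50 = 1/2
P(Y=3 | obs) = 1/100 / 3/50 = 1/6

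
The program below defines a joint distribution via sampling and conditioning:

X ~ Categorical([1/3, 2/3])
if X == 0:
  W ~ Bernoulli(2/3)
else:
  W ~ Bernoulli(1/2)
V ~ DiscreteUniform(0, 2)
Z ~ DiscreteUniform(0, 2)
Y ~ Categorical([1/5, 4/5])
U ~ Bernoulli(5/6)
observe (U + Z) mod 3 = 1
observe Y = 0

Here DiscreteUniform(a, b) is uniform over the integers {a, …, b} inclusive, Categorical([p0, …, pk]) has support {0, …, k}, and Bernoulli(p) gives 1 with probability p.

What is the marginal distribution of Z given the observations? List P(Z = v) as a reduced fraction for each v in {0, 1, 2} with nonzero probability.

P(Z=0) = 5/6, P(Z=1) = 1/6

Enumerate traces; 24 have nonzero weight after conditioning:
  (X=0, W=0, V=0, Z=0, Y=0, U=1) weight 1/486
  (X=0, W=0, V=0, Z=1, Y=0, U=0) weight 1/2430
  (X=0, W=0, V=1, Z=0, Y=0, U=1) weight 1/486
  (X=0, W=0, V=1, Z=1, Y=0, U=0) weight 1/2430
  (X=0, W=0, V=2, Z=0, Y=0, U=1) weight 1/486
  (X=0, W=0, V=2, Z=1, Y=0, U=0) weight 1/2430
  (X=0, W=1, V=0, Z=0, Y=0, U=1) weight 1/243
  (X=0, W=1, V=0, Z=1, Y=0, U=0) weight 1/1215
  … 16 more
Group by Z:
  weight(Z=0) = 1/18
  weight(Z=1) = 1/90
Total weight = 1/18 + 1/90 = 1/15
P(Z=0 | obs) = 1/18 / 1/15 = 5/6
P(Z=1 | obs) = 1/90 / 1/15 = 1/6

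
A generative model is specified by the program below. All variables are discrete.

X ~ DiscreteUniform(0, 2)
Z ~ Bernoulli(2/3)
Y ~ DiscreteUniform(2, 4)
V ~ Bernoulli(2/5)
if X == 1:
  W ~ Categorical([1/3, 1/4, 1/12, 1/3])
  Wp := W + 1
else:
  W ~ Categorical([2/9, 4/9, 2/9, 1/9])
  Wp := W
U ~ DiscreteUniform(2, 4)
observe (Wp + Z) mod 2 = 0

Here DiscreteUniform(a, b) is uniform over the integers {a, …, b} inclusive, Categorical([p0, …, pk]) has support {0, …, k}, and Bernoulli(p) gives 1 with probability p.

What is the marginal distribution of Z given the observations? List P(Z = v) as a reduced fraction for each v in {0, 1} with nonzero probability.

Enumerate traces; 216 have nonzero weight after conditioning:
  (X=0, Z=0, Y=2, V=0, W=0, U=2) weight 2/1215
  (X=0, Z=0, Y=2, V=0, W=0, U=3) weight 2/1215
  (X=0, Z=0, Y=2, V=0, W=0, U=4) weight 2/1215
  (X=0, Z=0, Y=2, V=0, W=2, U=2) weight 2/1215
  (X=0, Z=0, Y=2, V=0, W=2, U=3) weight 2/1215
  (X=0, Z=0, Y=2, V=0, W=2, U=4) weight 2/1215
  (X=0, Z=0, Y=2, V=1, W=0, U=2) weight 4/3645
  (X=0, Z=0, Y=2, V=1, W=0, U=3) weight 4/3645
  (X=0, Z=1, Y=2, V=0, W=1, U=2) weight 8/1215
  … 207 more
Group by Z:
  weight(Z=0) = 53/324
  weight(Z=1) = 55/162
Total weight = 53/324 + 55/162 = 163/324
P(Z=0 | obs) = 53/324 / 163/324 = 53/163
P(Z=1 | obs) = 55/162 / 163/324 = 110/163

P(Z=0) = 53/163, P(Z=1) = 110/163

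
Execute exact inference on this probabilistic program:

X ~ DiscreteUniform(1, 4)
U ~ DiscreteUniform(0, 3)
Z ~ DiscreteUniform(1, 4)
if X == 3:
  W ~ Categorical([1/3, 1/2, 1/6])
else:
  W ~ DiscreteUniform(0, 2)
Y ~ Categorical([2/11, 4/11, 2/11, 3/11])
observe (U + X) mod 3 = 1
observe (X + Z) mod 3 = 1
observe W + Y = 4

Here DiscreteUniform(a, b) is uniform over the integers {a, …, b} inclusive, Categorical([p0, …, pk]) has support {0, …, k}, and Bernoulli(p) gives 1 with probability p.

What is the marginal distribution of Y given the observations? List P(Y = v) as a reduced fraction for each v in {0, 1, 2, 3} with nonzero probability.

Enumerate traces; 14 have nonzero weight after conditioning:
  (X=1, U=0, Z=3, W=1, Y=3) weight 1/704
  (X=1, U=0, Z=3, W=2, Y=2) weight 1/1056
  (X=1, U=3, Z=3, W=1, Y=3) weight 1/704
  (X=1, U=3, Z=3, W=2, Y=2) weight 1/1056
  (X=2, U=2, Z=2, W=1, Y=3) weight 1/704
  (X=2, U=2, Z=2, W=2, Y=2) weight 1/1056
  (X=3, U=1, Z=1, W=1, Y=3) weight 3/1408
  (X=3, U=1, Z=1, W=2, Y=2) weight 1/2112
  … 6 more
Group by Y:
  weight(Y=2) = 1/176
  weight(Y=3) = 1/88
Total weight = 1/176 + 1/88 = 3/176
P(Y=2 | obs) = 1/176 / 3/176 = 1/3
P(Y=3 | obs) = 1/88 / 3/176 = 2/3

P(Y=2) = 1/3, P(Y=3) = 2/3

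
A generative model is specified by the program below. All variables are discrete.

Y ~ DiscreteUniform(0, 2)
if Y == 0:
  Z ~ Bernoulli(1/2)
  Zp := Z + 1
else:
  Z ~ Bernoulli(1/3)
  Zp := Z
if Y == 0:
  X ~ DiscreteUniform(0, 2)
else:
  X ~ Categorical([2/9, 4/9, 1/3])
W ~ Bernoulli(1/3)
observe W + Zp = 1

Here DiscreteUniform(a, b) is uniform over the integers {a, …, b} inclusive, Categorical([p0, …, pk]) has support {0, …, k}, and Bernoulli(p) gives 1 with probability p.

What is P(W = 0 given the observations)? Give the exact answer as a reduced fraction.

Enumerate traces; 15 have nonzero weight after conditioning:
  (Y=0, Z=0, X=0, W=0) weight 1/27
  (Y=0, Z=0, X=1, W=0) weight 1/27
  (Y=0, Z=0, X=2, W=0) weight 1/27
  (Y=1, Z=0, X=0, W=1) weight 4/243
  (Y=1, Z=0, X=1, W=1) weight 8/243
  (Y=1, Z=0, X=2, W=1) weight 2/81
  (Y=1, Z=1, X=0, W=0) weight 4/243
  (Y=1, Z=1, X=1, W=0) weight 8/243
  … 7 more
Group by W:
  weight(W=0) = 7/27
  weight(W=1) = 4/27
Total weight = 7/27 + 4/27 = 11/27
P(W=0 | obs) = 7/27 / 11/27 = 7/11
P(W=1 | obs) = 4/27 / 11/27 = 4/11

P(W = 0 | obs) = 7/11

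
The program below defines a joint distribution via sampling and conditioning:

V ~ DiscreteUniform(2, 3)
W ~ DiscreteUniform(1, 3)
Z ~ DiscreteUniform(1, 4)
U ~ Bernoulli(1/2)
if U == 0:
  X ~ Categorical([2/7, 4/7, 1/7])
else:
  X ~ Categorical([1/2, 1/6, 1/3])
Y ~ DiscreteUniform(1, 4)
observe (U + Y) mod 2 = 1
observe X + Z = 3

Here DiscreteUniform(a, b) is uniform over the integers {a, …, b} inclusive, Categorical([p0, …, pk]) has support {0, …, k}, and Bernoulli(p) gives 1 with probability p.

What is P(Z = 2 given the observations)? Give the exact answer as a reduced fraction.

P(Z = 2 | obs) = 31/84

Enumerate traces; 72 have nonzero weight after conditioning:
  (V=2, W=1, Z=1, U=0, X=2, Y=1) weight 1/1344
  (V=2, W=1, Z=1, U=0, X=2, Y=3) weight 1/1344
  (V=2, W=1, Z=1, U=1, X=2, Y=2) weight 1/576
  (V=2, W=1, Z=1, U=1, X=2, Y=4) weight 1/576
  (V=2, W=1, Z=2, U=0, X=1, Y=1) weight 1/336
  (V=2, W=1, Z=2, U=0, X=1, Y=3) weight 1/336
  (V=2, W=1, Z=2, U=1, X=1, Y=2) weight 1/1152
  (V=2, W=1, Z=2, U=1, X=1, Y=4) weight 1/1152
  (V=2, W=1, Z=3, U=0, X=0, Y=1) weight 1/672
  … 63 more
Group by Z:
  weight(Z=1) = 5/168
  weight(Z=2) = 31/672
  weight(Z=3) = 11/224
Total weight = 5/168 + 31/672 + 11/224 = 1/8
P(Z=1 | obs) = 5/168 / 1/8 = 5/21
P(Z=2 | obs) = 31/672 / 1/8 = 31/84
P(Z=3 | obs) = 11/224 / 1/8 = 11/28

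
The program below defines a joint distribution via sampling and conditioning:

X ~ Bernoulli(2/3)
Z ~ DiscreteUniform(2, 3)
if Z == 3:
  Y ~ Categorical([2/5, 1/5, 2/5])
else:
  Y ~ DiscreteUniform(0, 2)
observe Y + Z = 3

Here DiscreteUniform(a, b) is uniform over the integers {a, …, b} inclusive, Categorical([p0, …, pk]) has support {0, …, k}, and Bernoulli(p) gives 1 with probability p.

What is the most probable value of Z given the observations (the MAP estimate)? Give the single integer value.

Enumerate traces; 4 have nonzero weight after conditioning:
  (X=0, Z=2, Y=1) weight 1/18
  (X=0, Z=3, Y=0) weight 1/15
  (X=1, Z=2, Y=1) weight 1/9
  (X=1, Z=3, Y=0) weight 2/15
Group by Z:
  weight(Z=2) = 1/6
  weight(Z=3) = 1/5
Total weight = 1/6 + 1/5 = 11/30
P(Z=2 | obs) = 1/6 / 11/30 = 5/11
P(Z=3 | obs) = 1/5 / 11/30 = 6/11
argmax = 3

argmax_v P(Z = v | obs) = 3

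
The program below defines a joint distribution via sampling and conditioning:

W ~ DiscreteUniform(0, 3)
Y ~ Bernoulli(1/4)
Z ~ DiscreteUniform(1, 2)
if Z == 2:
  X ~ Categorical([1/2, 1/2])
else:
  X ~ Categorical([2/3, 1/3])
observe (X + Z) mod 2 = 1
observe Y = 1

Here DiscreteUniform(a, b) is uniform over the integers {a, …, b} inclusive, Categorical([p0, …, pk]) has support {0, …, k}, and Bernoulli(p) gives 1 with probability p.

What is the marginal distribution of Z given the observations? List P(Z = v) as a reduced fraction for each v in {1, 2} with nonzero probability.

Enumerate traces; 8 have nonzero weight after conditioning:
  (W=0, Y=1, Z=1, X=0) weight 1/48
  (W=0, Y=1, Z=2, X=1) weight 1/64
  (W=1, Y=1, Z=1, X=0) weight 1/48
  (W=1, Y=1, Z=2, X=1) weight 1/64
  (W=2, Y=1, Z=1, X=0) weight 1/48
  (W=2, Y=1, Z=2, X=1) weight 1/64
  (W=3, Y=1, Z=1, X=0) weight 1/48
  (W=3, Y=1, Z=2, X=1) weight 1/64
Group by Z:
  weight(Z=1) = 1/12
  weight(Z=2) = 1/16
Total weight = 1/12 + 1/16 = 7/48
P(Z=1 | obs) = 1/12 / 7/48 = 4/7
P(Z=2 | obs) = 1/16 / 7/48 = 3/7

P(Z=1) = 4/7, P(Z=2) = 3/7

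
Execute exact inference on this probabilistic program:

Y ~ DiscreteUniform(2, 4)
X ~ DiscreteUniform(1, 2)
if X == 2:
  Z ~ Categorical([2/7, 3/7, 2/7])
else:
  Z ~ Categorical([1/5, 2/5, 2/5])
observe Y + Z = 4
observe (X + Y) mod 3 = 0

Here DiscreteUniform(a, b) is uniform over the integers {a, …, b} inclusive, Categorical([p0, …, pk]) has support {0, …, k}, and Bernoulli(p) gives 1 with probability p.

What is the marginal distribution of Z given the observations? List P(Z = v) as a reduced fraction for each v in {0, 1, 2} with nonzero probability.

Enumerate traces; 2 have nonzero weight after conditioning:
  (Y=2, X=1, Z=2) weight 1/15
  (Y=4, X=2, Z=0) weight 1/21
Group by Z:
  weight(Z=0) = 1/21
  weight(Z=2) = 1/15
Total weight = 1/21 + 1/15 = 4/35
P(Z=0 | obs) = 1/21 / 4/35 = 5/12
P(Z=2 | obs) = 1/15 / 4/35 = 7/12

P(Z=0) = 5/12, P(Z=2) = 7/12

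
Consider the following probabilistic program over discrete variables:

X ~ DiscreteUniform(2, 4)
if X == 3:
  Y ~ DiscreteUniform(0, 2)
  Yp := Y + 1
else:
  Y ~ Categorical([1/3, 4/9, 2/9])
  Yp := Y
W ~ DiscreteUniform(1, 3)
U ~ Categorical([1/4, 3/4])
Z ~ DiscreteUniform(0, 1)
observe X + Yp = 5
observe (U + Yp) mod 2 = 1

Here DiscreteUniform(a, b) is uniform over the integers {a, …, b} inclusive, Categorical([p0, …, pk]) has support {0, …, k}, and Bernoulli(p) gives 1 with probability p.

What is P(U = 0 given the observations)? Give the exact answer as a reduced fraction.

Enumerate traces; 12 have nonzero weight after conditioning:
  (X=3, Y=1, W=1, U=1, Z=0) weight 1/72
  (X=3, Y=1, W=1, U=1, Z=1) weight 1/72
  (X=3, Y=1, W=2, U=1, Z=0) weight 1/72
  (X=3, Y=1, W=2, U=1, Z=1) weight 1/72
  (X=3, Y=1, W=3, U=1, Z=0) weight 1/72
  (X=3, Y=1, W=3, U=1, Z=1) weight 1/72
  (X=4, Y=1, W=1, U=0, Z=0) weight 1/162
  (X=4, Y=1, W=1, U=0, Z=1) weight 1/162
  … 4 more
Group by U:
  weight(U=0) = 1/27
  weight(U=1) = 1/12
Total weight = 1/27 + 1/12 = 13/108
P(U=0 | obs) = 1/27 / 13/108 = 4/13
P(U=1 | obs) = 1/12 / 13/108 = 9/13

P(U = 0 | obs) = 4/13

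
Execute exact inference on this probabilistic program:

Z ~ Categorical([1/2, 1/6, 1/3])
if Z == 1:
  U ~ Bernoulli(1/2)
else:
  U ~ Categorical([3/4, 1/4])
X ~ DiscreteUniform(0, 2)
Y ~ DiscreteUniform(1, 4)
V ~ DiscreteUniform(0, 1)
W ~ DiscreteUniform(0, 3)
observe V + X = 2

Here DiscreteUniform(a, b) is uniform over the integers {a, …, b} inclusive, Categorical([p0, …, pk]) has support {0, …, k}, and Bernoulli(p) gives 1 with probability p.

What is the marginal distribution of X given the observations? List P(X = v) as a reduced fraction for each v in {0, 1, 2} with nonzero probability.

P(X=1) = 1/2, P(X=2) = 1/2

Enumerate traces; 192 have nonzero weight after conditioning:
  (Z=0, U=0, X=1, Y=1, V=1, W=0) weight 1/256
  (Z=0, U=0, X=1, Y=1, V=1, W=1) weight 1/256
  (Z=0, U=0, X=1, Y=1, V=1, W=2) weight 1/256
  (Z=0, U=0, X=1, Y=1, V=1, W=3) weight 1/256
  (Z=0, U=0, X=1, Y=2, V=1, W=0) weight 1/256
  (Z=0, U=0, X=1, Y=2, V=1, W=1) weight 1/256
  (Z=0, U=0, X=1, Y=2, V=1, W=2) weight 1/256
  (Z=0, U=0, X=1, Y=2, V=1, W=3) weight 1/256
  (Z=0, U=0, X=2, Y=1, V=0, W=0) weight 1/256
  … 183 more
Group by X:
  weight(X=1) = 1/6
  weight(X=2) = 1/6
Total weight = 1/6 + 1/6 = 1/3
P(X=1 | obs) = 1/6 / 1/3 = 1/2
P(X=2 | obs) = 1/6 / 1/3 = 1/2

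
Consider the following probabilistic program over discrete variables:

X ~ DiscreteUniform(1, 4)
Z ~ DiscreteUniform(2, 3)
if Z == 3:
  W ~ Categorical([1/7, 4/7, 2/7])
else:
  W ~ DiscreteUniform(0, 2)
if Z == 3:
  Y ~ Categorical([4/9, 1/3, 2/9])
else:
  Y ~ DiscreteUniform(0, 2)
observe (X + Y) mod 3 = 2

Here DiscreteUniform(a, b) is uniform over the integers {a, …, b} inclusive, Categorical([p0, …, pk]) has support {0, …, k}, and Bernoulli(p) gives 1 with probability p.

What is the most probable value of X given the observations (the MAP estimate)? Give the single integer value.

argmax_v P(X = v | obs) = 2

Enumerate traces; 24 have nonzero weight after conditioning:
  (X=1, Z=2, W=0, Y=1) weight 1/72
  (X=1, Z=2, W=1, Y=1) weight 1/72
  (X=1, Z=2, W=2, Y=1) weight 1/72
  (X=1, Z=3, W=0, Y=1) weight 1/168
  (X=1, Z=3, W=1, Y=1) weight 1/42
  (X=1, Z=3, W=2, Y=1) weight 1/84
  (X=2, Z=2, W=0, Y=0) weight 1/72
  (X=2, Z=2, W=1, Y=0) weight 1/72
  (X=3, Z=2, W=0, Y=2) weight 1/72
  (X=4, Z=2, W=0, Y=1) weight 1/72
  … 14 more
Group by X:
  weight(X=1) = 1/12
  weight(X=2) = 7/72
  weight(X=3) = 5/72
  weight(X=4) = 1/12
Total weight = 1/12 + 7/72 + 5/72 + 1/12 = 1/3
P(X=1 | obs) = 1/12 / 1/3 = 1/4
P(X=2 | obs) = 7/72 / 1/3 = 7/24
P(X=3 | obs) = 5/72 / 1/3 = 5/24
P(X=4 | obs) = 1/12 / 1/3 = 1/4
argmax = 2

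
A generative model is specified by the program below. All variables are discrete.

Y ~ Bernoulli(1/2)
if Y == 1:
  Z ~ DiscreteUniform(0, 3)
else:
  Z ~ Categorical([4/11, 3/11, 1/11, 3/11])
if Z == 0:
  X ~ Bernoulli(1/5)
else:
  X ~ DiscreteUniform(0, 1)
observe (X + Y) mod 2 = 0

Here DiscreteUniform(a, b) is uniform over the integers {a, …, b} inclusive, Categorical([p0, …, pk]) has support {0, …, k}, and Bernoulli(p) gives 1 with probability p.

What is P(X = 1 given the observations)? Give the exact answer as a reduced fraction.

Enumerate traces; 8 have nonzero weight after conditioning:
  (Y=0, Z=0, X=0) weight 8/55
  (Y=0, Z=1, X=0) weight 3/44
  (Y=0, Z=2, X=0) weight 1/44
  (Y=0, Z=3, X=0) weight 3/44
  (Y=1, Z=0, X=1) weight 1/40
  (Y=1, Z=1, X=1) weight 1/16
  (Y=1, Z=2, X=1) weight 1/16
  (Y=1, Z=3, X=1) weight 1/16
Group by X:
  weight(X=0) = 67/220
  weight(X=1) = 17/80
Total weight = 67/220 + 17/80 = 91/176
P(X=0 | obs) = 67/220 / 91/176 = 268/455
P(X=1 | obs) = 17/80 / 91/176 = 187/455

P(X = 1 | obs) = 187/455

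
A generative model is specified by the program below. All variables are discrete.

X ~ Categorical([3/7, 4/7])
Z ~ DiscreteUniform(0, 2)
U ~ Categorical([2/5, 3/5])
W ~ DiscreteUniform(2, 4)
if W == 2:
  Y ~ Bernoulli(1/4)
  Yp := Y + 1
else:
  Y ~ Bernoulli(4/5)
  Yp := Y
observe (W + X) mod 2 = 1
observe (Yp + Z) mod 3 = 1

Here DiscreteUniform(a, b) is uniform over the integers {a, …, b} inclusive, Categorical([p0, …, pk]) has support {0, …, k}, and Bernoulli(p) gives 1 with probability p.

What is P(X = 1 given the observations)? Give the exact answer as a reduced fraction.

P(X = 1 | obs) = 8/11

Enumerate traces; 12 have nonzero weight after conditioning:
  (X=0, Z=0, U=0, W=3, Y=1) weight 8/525
  (X=0, Z=0, U=1, W=3, Y=1) weight 4/175
  (X=0, Z=1, U=0, W=3, Y=0) weight 2/525
  (X=0, Z=1, U=1, W=3, Y=0) weight 1/175
  (X=1, Z=0, U=0, W=2, Y=0) weight 2/105
  (X=1, Z=0, U=0, W=4, Y=1) weight 32/1575
  (X=1, Z=0, U=1, W=2, Y=0) weight 1/35
  (X=1, Z=0, U=1, W=4, Y=1) weight 16/525
  … 4 more
Group by X:
  weight(X=0) = 1/21
  weight(X=1) = 8/63
Total weight = 1/21 + 8/63 = 11/63
P(X=0 | obs) = 1/21 / 11/63 = 3/11
P(X=1 | obs) = 8/63 / 11/63 = 8/11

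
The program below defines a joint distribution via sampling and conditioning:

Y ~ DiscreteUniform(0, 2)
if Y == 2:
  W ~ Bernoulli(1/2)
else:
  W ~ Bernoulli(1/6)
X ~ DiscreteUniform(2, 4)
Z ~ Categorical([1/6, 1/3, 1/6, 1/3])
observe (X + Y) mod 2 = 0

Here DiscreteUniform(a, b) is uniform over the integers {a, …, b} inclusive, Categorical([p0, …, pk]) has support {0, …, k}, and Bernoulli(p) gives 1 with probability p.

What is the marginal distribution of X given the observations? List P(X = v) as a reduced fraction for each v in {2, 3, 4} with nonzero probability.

P(X=2) = 2/5, P(X=3) = 1/5, P(X=4) = 2/5

Enumerate traces; 40 have nonzero weight after conditioning:
  (Y=0, W=0, X=2, Z=0) weight 5/324
  (Y=0, W=0, X=2, Z=1) weight 5/162
  (Y=0, W=0, X=2, Z=2) weight 5/324
  (Y=0, W=0, X=2, Z=3) weight 5/162
  (Y=0, W=0, X=4, Z=0) weight 5/324
  (Y=0, W=0, X=4, Z=1) weight 5/162
  (Y=0, W=0, X=4, Z=2) weight 5/324
  (Y=0, W=0, X=4, Z=3) weight 5/162
  (Y=1, W=0, X=3, Z=0) weight 5/324
  … 31 more
Group by X:
  weight(X=2) = 2/9
  weight(X=3) = 1/9
  weight(X=4) = 2/9
Total weight = 2/9 + 1/9 + 2/9 = 5/9
P(X=2 | obs) = 2/9 / 5/9 = 2/5
P(X=3 | obs) = 1/9 / 5/9 = 1/5
P(X=4 | obs) = 2/9 / 5/9 = 2/5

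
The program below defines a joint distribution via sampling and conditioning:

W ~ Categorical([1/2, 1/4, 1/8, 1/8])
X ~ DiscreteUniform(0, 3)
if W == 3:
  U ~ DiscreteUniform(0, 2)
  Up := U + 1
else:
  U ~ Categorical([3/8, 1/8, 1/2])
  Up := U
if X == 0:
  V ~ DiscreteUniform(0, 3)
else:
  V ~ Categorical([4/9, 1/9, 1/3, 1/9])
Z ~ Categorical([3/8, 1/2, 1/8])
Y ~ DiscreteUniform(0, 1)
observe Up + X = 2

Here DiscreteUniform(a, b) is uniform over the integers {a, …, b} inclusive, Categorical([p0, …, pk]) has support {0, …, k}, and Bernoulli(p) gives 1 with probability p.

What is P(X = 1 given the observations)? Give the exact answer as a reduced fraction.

Enumerate traces; 264 have nonzero weight after conditioning:
  (W=0, X=0, U=2, V=0, Z=0, Y=0) weight 3/1024
  (W=0, X=0, U=2, V=0, Z=0, Y=1) weight 3/1024
  (W=0, X=0, U=2, V=0, Z=1, Y=0) weight 1/256
  (W=0, X=0, U=2, V=0, Z=1, Y=1) weight 1/256
  (W=0, X=0, U=2, V=0, Z=2, Y=0) weight 1/1024
  (W=0, X=0, U=2, V=0, Z=2, Y=1) weight 1/1024
  (W=0, X=0, U=2, V=1, Z=0, Y=0) weight 3/1024
  (W=0, X=0, U=2, V=1, Z=0, Y=1) weight 3/1024
  (W=0, X=1, U=1, V=0, Z=0, Y=0) weight 1/768
  (W=0, X=2, U=0, V=0, Z=0, Y=0) weight 1/256
  … 254 more
Group by X:
  weight(X=0) = 23/192
  weight(X=1) = 29/768
  weight(X=2) = 21/256
Total weight = 23/192 + 29/768 + 21/256 = 23/96
P(X=0 | obs) = 23/192 / 23/96 = 1/2
P(X=1 | obs) = 29/768 / 23/96 = 29/184
P(X=2 | obs) = 21/256 / 23/96 = 63/184

P(X = 1 | obs) = 29/184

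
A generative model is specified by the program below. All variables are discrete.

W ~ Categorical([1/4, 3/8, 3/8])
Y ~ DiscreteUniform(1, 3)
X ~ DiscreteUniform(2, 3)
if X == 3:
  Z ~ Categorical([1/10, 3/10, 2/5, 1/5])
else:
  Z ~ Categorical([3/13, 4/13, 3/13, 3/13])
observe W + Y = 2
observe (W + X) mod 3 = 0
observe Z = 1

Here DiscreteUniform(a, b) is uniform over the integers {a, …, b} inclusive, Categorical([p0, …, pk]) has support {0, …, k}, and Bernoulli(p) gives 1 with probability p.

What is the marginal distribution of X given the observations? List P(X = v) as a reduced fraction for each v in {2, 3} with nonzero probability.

P(X=2) = 20/33, P(X=3) = 13/33

Enumerate traces; 2 have nonzero weight after conditioning:
  (W=0, Y=2, X=3, Z=1) weight 1/80
  (W=1, Y=1, X=2, Z=1) weight 1/52
Group by X:
  weight(X=2) = 1/52
  weight(X=3) = 1/80
Total weight = 1/52 + 1/80 = 33/1040
P(X=2 | obs) = 1/52 / 33/1040 = 20/33
P(X=3 | obs) = 1/80 / 33/1040 = 13/33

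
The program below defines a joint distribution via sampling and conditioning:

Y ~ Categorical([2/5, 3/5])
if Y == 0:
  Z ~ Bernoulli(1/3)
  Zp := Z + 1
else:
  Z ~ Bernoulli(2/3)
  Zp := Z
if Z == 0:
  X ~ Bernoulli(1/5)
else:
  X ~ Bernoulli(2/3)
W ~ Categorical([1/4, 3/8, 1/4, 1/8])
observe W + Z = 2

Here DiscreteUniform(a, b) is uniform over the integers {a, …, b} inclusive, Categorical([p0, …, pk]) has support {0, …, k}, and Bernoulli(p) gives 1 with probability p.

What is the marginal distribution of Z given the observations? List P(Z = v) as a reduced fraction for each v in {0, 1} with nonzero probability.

P(Z=0) = 7/19, P(Z=1) = 12/19

Enumerate traces; 8 have nonzero weight after conditioning:
  (Y=0, Z=0, X=0, W=2) weight 4/75
  (Y=0, Z=0, X=1, W=2) weight 1/75
  (Y=0, Z=1, X=0, W=1) weight 1/60
  (Y=0, Z=1, X=1, W=1) weight 1/30
  (Y=1, Z=0, X=0, W=2) weight 1/25
  (Y=1, Z=0, X=1, W=2) weight 1/100
  (Y=1, Z=1, X=0, W=1) weight 1/20
  (Y=1, Z=1, X=1, W=1) weight 1/10
Group by Z:
  weight(Z=0) = 7/60
  weight(Z=1) = 1/5
Total weight = 7/60 + 1/5 = 19/60
P(Z=0 | obs) = 7/60 / 19/60 = 7/19
P(Z=1 | obs) = 1/5 / 19/60 = 12/19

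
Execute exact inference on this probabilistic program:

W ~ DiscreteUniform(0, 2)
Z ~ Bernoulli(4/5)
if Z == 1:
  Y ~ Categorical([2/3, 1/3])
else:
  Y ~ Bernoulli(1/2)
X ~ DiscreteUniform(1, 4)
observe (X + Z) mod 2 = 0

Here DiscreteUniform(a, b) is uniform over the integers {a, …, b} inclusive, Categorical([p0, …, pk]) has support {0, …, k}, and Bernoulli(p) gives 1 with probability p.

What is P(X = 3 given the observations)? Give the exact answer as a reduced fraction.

P(X = 3 | obs) = 2/5

Enumerate traces; 24 have nonzero weight after conditioning:
  (W=0, Z=0, Y=0, X=2) weight 1/120
  (W=0, Z=0, Y=0, X=4) weight 1/120
  (W=0, Z=0, Y=1, X=2) weight 1/120
  (W=0, Z=0, Y=1, X=4) weight 1/120
  (W=0, Z=1, Y=0, X=1) weight 2/45
  (W=0, Z=1, Y=0, X=3) weight 2/45
  (W=0, Z=1, Y=1, X=1) weight 1/45
  (W=0, Z=1, Y=1, X=3) weight 1/45
  … 16 more
Group by X:
  weight(X=1) = 1/5
  weight(X=2) = 1/20
  weight(X=3) = 1/5
  weight(X=4) = 1/20
Total weight = 1/5 + 1/20 + 1/5 + 1/20 = 1/2
P(X=1 | obs) = 1/5 / 1/2 = 2/5
P(X=2 | obs) = 1/20 / 1/2 = 1/10
P(X=3 | obs) = 1/5 / 1/2 = 2/5
P(X=4 | obs) = 1/20 / 1/2 = 1/10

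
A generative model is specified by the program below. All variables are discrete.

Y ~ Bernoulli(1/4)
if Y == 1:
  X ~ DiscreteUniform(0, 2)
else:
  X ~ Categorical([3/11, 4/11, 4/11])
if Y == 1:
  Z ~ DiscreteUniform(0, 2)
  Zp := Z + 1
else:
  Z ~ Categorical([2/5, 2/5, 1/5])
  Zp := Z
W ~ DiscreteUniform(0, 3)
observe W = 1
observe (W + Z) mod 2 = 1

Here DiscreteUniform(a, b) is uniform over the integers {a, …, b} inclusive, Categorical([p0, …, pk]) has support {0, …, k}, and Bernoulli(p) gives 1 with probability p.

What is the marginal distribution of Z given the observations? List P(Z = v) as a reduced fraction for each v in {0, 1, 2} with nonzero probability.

P(Z=0) = 23/37, P(Z=2) = 14/37

Enumerate traces; 12 have nonzero weight after conditioning:
  (Y=0, X=0, Z=0, W=1) weight 9/440
  (Y=0, X=0, Z=2, W=1) weight 9/880
  (Y=0, X=1, Z=0, W=1) weight 3/110
  (Y=0, X=1, Z=2, W=1) weight 3/220
  (Y=0, X=2, Z=0, W=1) weight 3/110
  (Y=0, X=2, Z=2, W=1) weight 3/220
  (Y=1, X=0, Z=0, W=1) weight 1/144
  (Y=1, X=0, Z=2, W=1) weight 1/144
  … 4 more
Group by Z:
  weight(Z=0) = 23/240
  weight(Z=2) = 7/120
Total weight = 23/240 + 7/120 = 37/240
P(Z=0 | obs) = 23/240 / 37/240 = 23/37
P(Z=2 | obs) = 7/120 / 37/240 = 14/37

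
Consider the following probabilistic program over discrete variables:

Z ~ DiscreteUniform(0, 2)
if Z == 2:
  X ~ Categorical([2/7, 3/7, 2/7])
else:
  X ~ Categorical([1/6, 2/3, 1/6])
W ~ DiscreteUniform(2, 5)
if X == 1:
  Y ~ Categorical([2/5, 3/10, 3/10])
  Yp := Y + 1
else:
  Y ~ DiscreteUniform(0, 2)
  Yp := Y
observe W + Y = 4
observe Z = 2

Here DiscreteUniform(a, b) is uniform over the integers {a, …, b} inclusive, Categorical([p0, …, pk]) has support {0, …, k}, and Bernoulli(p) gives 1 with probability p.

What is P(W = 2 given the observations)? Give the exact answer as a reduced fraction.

P(W = 2 | obs) = 67/210

Enumerate traces; 9 have nonzero weight after conditioning:
  (Z=2, X=0, W=2, Y=2) weight 1/126
  (Z=2, X=0, W=3, Y=1) weight 1/126
  (Z=2, X=0, W=4, Y=0) weight 1/126
  (Z=2, X=1, W=2, Y=2) weight 3/280
  (Z=2, X=1, W=3, Y=1) weight 3/280
  (Z=2, X=1, W=4, Y=0) weight 1/70
  (Z=2, X=2, W=2, Y=2) weight 1/126
  (Z=2, X=2, W=3, Y=1) weight 1/126
  … 1 more
Group by W:
  weight(W=2) = 67/2520
  weight(W=3) = 67/2520
  weight(W=4) = 19/630
Total weight = 67/2520 + 67/2520 + 19/630 = 1/12
P(W=2 | obs) = 67/2520 / 1/12 = 67/210
P(W=3 | obs) = 67/2520 / 1/12 = 67/210
P(W=4 | obs) = 19/630 / 1/12 = 38/105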